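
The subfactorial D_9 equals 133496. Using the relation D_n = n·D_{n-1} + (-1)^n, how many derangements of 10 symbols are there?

D_10 = 10·133496 + 1 = 1334961.

1334961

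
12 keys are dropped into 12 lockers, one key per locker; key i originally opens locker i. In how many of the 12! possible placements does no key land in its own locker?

176214841

By inclusion-exclusion, !12 = Σ (-1)^k · 12!/k! for k=0..12
= 12! - 12!/1! + 12!/2! - 12!/3! + 12!/4! - 12!/5! + 12!/6! - 12!/7! + 12!/8! - 12!/9! + 12!/10! - 12!/11! + 12!/12!
= 479001600 - 479001600 + 239500800 - 79833600 + 19958400 - 3991680 + 665280 - 95040 + 11880 - 1320 + 132 - 12 + 1
= 176214841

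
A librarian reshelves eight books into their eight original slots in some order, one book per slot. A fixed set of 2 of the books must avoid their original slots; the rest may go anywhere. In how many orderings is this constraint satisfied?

Let A_j be the event that the j-th constrained one is fixed. By inclusion-exclusion over the 2 events:
Σ_{j=0}^{2} (-1)^j C(2,j)(8-j)!
= C(2,0)·8! - C(2,1)·7! + C(2,2)·6!
= 40320 - 10080 + 720
= 30960

30960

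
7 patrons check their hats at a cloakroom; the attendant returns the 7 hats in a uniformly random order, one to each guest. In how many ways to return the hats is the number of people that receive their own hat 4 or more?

92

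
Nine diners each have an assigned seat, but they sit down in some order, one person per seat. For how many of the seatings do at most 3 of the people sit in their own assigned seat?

355997

Sum C(9,i)·!(9-i) for i = 0..3:
  i=0: C(9,0)·!9 = 1·133496 = 133496
  i=1: C(9,1)·!8 = 9·14833 = 133497
  i=2: C(9,2)·!7 = 36·1854 = 66744
  i=3: C(9,3)·!6 = 84·265 = 22260
Total = 355997.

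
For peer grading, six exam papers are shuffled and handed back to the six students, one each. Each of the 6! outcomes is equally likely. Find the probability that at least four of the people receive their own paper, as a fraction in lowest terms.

1/45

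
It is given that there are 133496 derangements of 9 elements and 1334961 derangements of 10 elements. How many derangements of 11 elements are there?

14684570

D_11 = (11-1)·(D_10 + D_9) = 10·(1334961 + 133496) = 10·1468457 = 14684570.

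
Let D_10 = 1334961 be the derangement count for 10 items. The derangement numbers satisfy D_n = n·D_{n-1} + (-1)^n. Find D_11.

14684570

D_11 = 11·1334961 - 1 = 14684570.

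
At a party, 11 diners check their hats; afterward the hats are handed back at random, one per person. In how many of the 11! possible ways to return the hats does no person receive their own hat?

14684570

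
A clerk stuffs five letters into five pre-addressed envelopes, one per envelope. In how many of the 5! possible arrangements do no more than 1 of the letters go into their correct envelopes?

89

# with exactly i fixed is C(5,i)·!(5-i); sum over i=0..1:
  i=0: C(5,0)·!5 = 1·44 = 44
  i=1: C(5,1)·!4 = 5·9 = 45
Total = 89.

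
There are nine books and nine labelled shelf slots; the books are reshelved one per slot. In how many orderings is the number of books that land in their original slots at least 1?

Sum C(9,i)·!(9-i) for i = 1..9:
  i=1: C(9,1)·!8 = 9·14833 = 133497
  i=2: C(9,2)·!7 = 36·1854 = 66744
  i=3: C(9,3)·!6 = 84·265 = 22260
  i=4: C(9,4)·!5 = 126·44 = 5544
  i=5: C(9,5)·!4 = 126·9 = 1134
  i=6: C(9,6)·!3 = 84·2 = 168
  i=7: C(9,7)·!2 = 36·1 = 36
  i=8: C(9,8)·!1 = 9·0 = 0
  i=9: C(9,9)·!0 = 1·1 = 1
Total = 229384.

229384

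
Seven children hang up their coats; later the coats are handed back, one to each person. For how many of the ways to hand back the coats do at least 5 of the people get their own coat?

Sum C(7,i)·!(7-i) for i = 5..7:
  i=5: C(7,5)·!2 = 21·1 = 21
  i=6: C(7,6)·!1 = 7·0 = 0
  i=7: C(7,7)·!0 = 1·1 = 1
Total = 22.

22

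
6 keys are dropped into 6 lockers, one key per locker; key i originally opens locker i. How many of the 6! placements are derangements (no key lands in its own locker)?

The subfactorial !6 = [6!/e] (nearest integer).
6! = 720, and 720/e ≈ 264.87, so !6 = 265.

265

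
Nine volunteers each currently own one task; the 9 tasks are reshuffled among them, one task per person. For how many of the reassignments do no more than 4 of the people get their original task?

Sum C(9,i)·!(9-i) for i = 0..4:
  i=0: C(9,0)·!9 = 1·133496 = 133496
  i=1: C(9,1)·!8 = 9·14833 = 133497
  i=2: C(9,2)·!7 = 36·1854 = 66744
  i=3: C(9,3)·!6 = 84·265 = 22260
  i=4: C(9,4)·!5 = 126·44 = 5544
Total = 361541.

361541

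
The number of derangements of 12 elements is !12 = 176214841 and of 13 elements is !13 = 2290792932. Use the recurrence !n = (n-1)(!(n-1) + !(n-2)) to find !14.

32071101049

!14 = (14-1)·(!13 + !12) = 13·(2290792932 + 176214841) = 13·2467007773 = 32071101049.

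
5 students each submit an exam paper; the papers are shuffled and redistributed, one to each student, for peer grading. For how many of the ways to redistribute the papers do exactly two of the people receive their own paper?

20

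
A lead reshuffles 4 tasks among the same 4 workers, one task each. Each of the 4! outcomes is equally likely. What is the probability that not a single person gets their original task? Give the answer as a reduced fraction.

3/8

Favorable outcomes: !4 = 9.
Total outcomes: 4! = 24.
Probability = 9/24 = 3/8.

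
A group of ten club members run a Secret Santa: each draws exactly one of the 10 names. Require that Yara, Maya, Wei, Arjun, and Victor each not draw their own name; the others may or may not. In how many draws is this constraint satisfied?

2170680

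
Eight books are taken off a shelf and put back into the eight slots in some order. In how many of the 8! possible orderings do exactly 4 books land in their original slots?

Pick the 4 fixed positions: C(8,4) = 70 ways.
The remaining 4 must be deranged: !4 = 9.
Total: 70 × 9 = 630.

630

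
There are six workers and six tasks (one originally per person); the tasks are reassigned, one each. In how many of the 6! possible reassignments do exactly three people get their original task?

Choose which 3 of the 6 are fixed: C(6,3) = 20.
The other 3 form a derangement: !3 = 2.
Total: 20 × 2 = 40.

40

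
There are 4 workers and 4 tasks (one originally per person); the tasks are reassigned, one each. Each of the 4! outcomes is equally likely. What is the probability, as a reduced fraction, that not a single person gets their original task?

Favorable outcomes: !4 = 9.
Total outcomes: 4! = 24.
Probability = 9/24 = 3/8.

3/8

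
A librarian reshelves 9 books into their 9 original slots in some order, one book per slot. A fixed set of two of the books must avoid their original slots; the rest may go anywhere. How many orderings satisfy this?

Inclusion-exclusion on the 2 forbidden self-matches:
Σ_{j=0}^{2} (-1)^j C(2,j)(9-j)!
= C(2,0)·9! - C(2,1)·8! + C(2,2)·7!
= 362880 - 80640 + 5040
= 287280

287280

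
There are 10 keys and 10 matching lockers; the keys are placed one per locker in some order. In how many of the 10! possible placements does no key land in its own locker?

1334961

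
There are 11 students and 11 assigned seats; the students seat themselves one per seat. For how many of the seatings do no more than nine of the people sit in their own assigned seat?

# with exactly i fixed is C(11,i)·!(11-i); sum over i=0..9:
  i=0: C(11,0)·!11 = 1·14684570 = 14684570
  i=1: C(11,1)·!10 = 11·1334961 = 14684571
  i=2: C(11,2)·!9 = 55·133496 = 7342280
  i=3: C(11,3)·!8 = 165·14833 = 2447445
  i=4: C(11,4)·!7 = 330·1854 = 611820
  i=5: C(11,5)·!6 = 462·265 = 122430
  i=6: C(11,6)·!5 = 462·44 = 20328
  i=7: C(11,7)·!4 = 330·9 = 2970
  i=8: C(11,8)·!3 = 165·2 = 330
  i=9: C(11,9)·!2 = 55·1 = 55
Total = 39916799.

39916799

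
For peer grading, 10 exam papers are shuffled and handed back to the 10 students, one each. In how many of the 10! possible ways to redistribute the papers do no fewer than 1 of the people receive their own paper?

2293839

Sum C(10,i)·!(10-i) for i = 1..10:
  i=1: C(10,1)·!9 = 10·133496 = 1334960
  i=2: C(10,2)·!8 = 45·14833 = 667485
  i=3: C(10,3)·!7 = 120·1854 = 222480
  i=4: C(10,4)·!6 = 210·265 = 55650
  i=5: C(10,5)·!5 = 252·44 = 11088
  i=6: C(10,6)·!4 = 210·9 = 1890
  i=7: C(10,7)·!3 = 120·2 = 240
  i=8: C(10,8)·!2 = 45·1 = 45
  i=9: C(10,9)·!1 = 10·0 = 0
  i=10: C(10,10)·!0 = 1·1 = 1
Total = 2293839.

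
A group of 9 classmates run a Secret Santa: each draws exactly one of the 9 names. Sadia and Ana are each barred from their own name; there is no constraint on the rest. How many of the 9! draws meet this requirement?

287280

Inclusion-exclusion on the 2 forbidden self-matches:
Σ_{j=0}^{2} (-1)^j C(2,j)(9-j)!
= C(2,0)·9! - C(2,1)·8! + C(2,2)·7!
= 362880 - 80640 + 5040
= 287280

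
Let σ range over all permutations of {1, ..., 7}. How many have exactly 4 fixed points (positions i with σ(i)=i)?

70

Pick the 4 fixed positions: C(7,4) = 35 ways.
The other 3 form a derangement: !3 = 2.
Total: 35 × 2 = 70.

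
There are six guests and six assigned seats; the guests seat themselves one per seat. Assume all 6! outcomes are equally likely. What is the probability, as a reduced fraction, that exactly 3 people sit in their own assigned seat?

1/18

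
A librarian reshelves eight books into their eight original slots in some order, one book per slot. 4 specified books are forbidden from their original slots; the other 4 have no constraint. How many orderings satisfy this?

Let A_j be the event that the j-th constrained one is fixed. By inclusion-exclusion over the 4 events:
Σ_{j=0}^{4} (-1)^j C(4,j)(8-j)!
= C(4,0)·8! - C(4,1)·7! + C(4,2)·6! - C(4,3)·5! + C(4,4)·4!
= 40320 - 20160 + 4320 - 480 + 24
= 24024

24024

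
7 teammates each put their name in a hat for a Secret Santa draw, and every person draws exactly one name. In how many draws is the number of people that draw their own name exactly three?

Choose which 3 of the 7 are fixed: C(7,3) = 35.
The other 4 form a derangement: !4 = 9.
Total: 35 × 9 = 315.

315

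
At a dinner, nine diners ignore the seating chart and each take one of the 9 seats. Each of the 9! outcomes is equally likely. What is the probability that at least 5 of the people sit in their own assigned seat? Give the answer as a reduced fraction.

1339/362880

Favorable outcomes: Σ_{i≥5} C(9,i)·!(9-i) = 126·9 + 84·2 + 36·1 + 9·0 + 1·1 = 1339.
Total outcomes: 9! = 362880.
Probability = 1339/362880 = 1339/362880.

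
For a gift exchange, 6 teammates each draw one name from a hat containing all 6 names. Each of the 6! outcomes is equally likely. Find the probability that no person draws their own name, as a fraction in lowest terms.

53/144

Favorable outcomes: !6 = 265.
Total outcomes: 6! = 720.
Probability = 265/720 = 53/144.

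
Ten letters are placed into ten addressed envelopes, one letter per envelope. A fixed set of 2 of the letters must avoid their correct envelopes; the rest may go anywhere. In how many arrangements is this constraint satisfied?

2943360

Inclusion-exclusion on the 2 forbidden self-matches:
Σ_{j=0}^{2} (-1)^j C(2,j)(10-j)!
= C(2,0)·10! - C(2,1)·9! + C(2,2)·8!
= 3628800 - 725760 + 40320
= 2943360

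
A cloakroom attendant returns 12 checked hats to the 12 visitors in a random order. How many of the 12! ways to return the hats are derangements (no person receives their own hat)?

176214841

!12 is the nearest integer to 12!/e.
12! = 479001600, and 479001600/e ≈ 176214840.93, so !12 = 176214841.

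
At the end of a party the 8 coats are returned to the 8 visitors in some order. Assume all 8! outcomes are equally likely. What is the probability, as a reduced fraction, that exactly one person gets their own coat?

103/280

Favorable outcomes: C(8,1)·!7 = 8·1854 = 14832.
Total outcomes: 8! = 40320.
Probability = 14832/40320 = 103/280.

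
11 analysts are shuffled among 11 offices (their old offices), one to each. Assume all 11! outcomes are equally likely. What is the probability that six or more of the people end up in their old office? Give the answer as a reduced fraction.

Favorable outcomes: Σ_{i≥6} C(11,i)·!(11-i) = 462·44 + 330·9 + 165·2 + 55·1 + 11·0 + 1·1 = 23684.
Total outcomes: 11! = 39916800.
Probability = 23684/39916800 = 5921/9979200.

5921/9979200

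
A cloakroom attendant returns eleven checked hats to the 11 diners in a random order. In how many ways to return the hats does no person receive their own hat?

Use !n = (n-1)(!(n-1) + !(n-2)).
!11 = 10·(1334961 + 133496) = 10·1468457 = 14684570

14684570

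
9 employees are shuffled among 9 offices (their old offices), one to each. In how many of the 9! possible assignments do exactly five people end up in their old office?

Pick the 5 fixed positions: C(9,5) = 126 ways.
The other 4 form a derangement: !4 = 9.
Total: 126 × 9 = 1134.

1134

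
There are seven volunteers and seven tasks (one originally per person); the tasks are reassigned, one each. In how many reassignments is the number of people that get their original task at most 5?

5039

Sum C(7,i)·!(7-i) for i = 0..5:
  i=0: C(7,0)·!7 = 1·1854 = 1854
  i=1: C(7,1)·!6 = 7·265 = 1855
  i=2: C(7,2)·!5 = 21·44 = 924
  i=3: C(7,3)·!4 = 35·9 = 315
  i=4: C(7,4)·!3 = 35·2 = 70
  i=5: C(7,5)·!2 = 21·1 = 21
Total = 5039.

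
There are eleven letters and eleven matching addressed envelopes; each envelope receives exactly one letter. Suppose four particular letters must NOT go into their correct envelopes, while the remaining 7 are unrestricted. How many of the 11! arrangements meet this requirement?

27422640

Let A_j be the event that the j-th constrained one is fixed. By inclusion-exclusion over the 4 events:
Σ_{j=0}^{4} (-1)^j C(4,j)(11-j)!
= C(4,0)·11! - C(4,1)·10! + C(4,2)·9! - C(4,3)·8! + C(4,4)·7!
= 39916800 - 14515200 + 2177280 - 161280 + 5040
= 27422640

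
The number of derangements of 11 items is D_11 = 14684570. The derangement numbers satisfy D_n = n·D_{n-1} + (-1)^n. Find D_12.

D_12 = 12·14684570 + 1 = 176214841.

176214841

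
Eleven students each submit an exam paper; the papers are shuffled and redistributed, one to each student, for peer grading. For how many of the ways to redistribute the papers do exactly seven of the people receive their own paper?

Choose which 7 of the 11 are fixed: C(11,7) = 330.
The remaining 4 must be deranged: !4 = 9.
Total: 330 × 9 = 2970.

2970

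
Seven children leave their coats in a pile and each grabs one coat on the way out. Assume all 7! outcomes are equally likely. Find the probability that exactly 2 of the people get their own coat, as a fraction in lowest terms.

11/60

Favorable outcomes: C(7,2)·!5 = 21·44 = 924.
Total outcomes: 7! = 5040.
Probability = 924/5040 = 11/60.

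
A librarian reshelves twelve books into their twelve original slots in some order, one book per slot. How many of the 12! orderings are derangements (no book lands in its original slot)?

176214841

By inclusion-exclusion, !12 = Σ (-1)^k · 12!/k! for k=0..12
= 12! - 12!/1! + 12!/2! - 12!/3! + 12!/4! - 12!/5! + 12!/6! - 12!/7! + 12!/8! - 12!/9! + 12!/10! - 12!/11! + 12!/12!
= 479001600 - 479001600 + 239500800 - 79833600 + 19958400 - 3991680 + 665280 - 95040 + 11880 - 1320 + 132 - 12 + 1
= 176214841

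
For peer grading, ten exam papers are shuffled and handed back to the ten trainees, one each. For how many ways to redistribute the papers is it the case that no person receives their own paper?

1334961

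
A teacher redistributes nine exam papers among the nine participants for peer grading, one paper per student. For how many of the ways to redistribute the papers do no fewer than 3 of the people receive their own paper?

Sum C(9,i)·!(9-i) for i = 3..9:
  i=3: C(9,3)·!6 = 84·265 = 22260
  i=4: C(9,4)·!5 = 126·44 = 5544
  i=5: C(9,5)·!4 = 126·9 = 1134
  i=6: C(9,6)·!3 = 84·2 = 168
  i=7: C(9,7)·!2 = 36·1 = 36
  i=8: C(9,8)·!1 = 9·0 = 0
  i=9: C(9,9)·!0 = 1·1 = 1
Total = 29143.

29143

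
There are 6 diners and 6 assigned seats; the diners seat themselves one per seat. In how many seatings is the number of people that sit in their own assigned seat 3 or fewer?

704

# with exactly i fixed is C(6,i)·!(6-i); sum over i=0..3:
  i=0: C(6,0)·!6 = 1·265 = 265
  i=1: C(6,1)·!5 = 6·44 = 264
  i=2: C(6,2)·!4 = 15·9 = 135
  i=3: C(6,3)·!3 = 20·2 = 40
Total = 704.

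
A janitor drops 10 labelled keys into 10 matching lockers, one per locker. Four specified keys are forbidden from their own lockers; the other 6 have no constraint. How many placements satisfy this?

2399760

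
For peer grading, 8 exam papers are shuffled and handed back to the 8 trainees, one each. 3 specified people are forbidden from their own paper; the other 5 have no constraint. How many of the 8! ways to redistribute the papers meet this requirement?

27240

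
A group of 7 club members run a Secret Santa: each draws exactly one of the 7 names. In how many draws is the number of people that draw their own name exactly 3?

Pick the 3 fixed positions: C(7,3) = 35 ways.
The other 4 form a derangement: !4 = 9.
Total: 35 × 9 = 315.

315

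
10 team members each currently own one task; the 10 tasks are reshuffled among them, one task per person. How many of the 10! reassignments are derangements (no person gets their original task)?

1334961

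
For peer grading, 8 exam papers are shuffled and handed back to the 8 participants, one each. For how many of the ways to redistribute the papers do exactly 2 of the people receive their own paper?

7420

Pick the 2 fixed positions: C(8,2) = 28 ways.
The remaining 6 must be deranged: !6 = 265.
Total: 28 × 265 = 7420.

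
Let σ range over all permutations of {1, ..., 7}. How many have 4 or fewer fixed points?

Sum C(7,i)·!(7-i) for i = 0..4:
  i=0: C(7,0)·!7 = 1·1854 = 1854
  i=1: C(7,1)·!6 = 7·265 = 1855
  i=2: C(7,2)·!5 = 21·44 = 924
  i=3: C(7,3)·!4 = 35·9 = 315
  i=4: C(7,4)·!3 = 35·2 = 70
Total = 5018.

5018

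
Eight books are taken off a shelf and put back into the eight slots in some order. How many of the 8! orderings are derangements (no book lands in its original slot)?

14833

The number of derangements of 8 is !8 = Σ_{k=0}^{8} (-1)^k·8!/k!
= 8! - 8!/1! + 8!/2! - 8!/3! + 8!/4! - 8!/5! + 8!/6! - 8!/7! + 8!/8!
= 40320 - 40320 + 20160 - 6720 + 1680 - 336 + 56 - 8 + 1
= 14833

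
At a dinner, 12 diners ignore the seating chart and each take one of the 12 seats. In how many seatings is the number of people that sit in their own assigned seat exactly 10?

Choose which 10 of the 12 are fixed: C(12,10) = 66.
The remaining 2 must be deranged: !2 = 1.
Total: 66 × 1 = 66.

66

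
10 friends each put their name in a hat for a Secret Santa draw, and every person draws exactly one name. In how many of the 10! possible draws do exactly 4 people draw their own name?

55650

Choose which 4 of the 10 are fixed: C(10,4) = 210.
The remaining 6 must be deranged: !6 = 265.
Total: 210 × 265 = 55650.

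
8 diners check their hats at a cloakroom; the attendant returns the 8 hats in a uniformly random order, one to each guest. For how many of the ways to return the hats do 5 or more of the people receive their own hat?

141

# with exactly i fixed is C(8,i)·!(8-i); sum over i=5..8:
  i=5: C(8,5)·!3 = 56·2 = 112
  i=6: C(8,6)·!2 = 28·1 = 28
  i=7: C(8,7)·!1 = 8·0 = 0
  i=8: C(8,8)·!0 = 1·1 = 1
Total = 141.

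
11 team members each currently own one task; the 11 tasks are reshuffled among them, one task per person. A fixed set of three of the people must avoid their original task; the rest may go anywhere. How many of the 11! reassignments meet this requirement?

30078720

Inclusion-exclusion on the 3 forbidden self-matches:
Σ_{j=0}^{3} (-1)^j C(3,j)(11-j)!
= C(3,0)·11! - C(3,1)·10! + C(3,2)·9! - C(3,3)·8!
= 39916800 - 10886400 + 1088640 - 40320
= 30078720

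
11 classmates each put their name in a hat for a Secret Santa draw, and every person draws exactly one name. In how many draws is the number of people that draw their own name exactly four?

611820

Choose which 4 of the 11 are fixed: C(11,4) = 330.
The remaining 7 must be deranged: !7 = 1854.
Total: 330 × 1854 = 611820.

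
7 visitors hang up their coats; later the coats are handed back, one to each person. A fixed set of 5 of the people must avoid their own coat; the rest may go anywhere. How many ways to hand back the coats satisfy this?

2428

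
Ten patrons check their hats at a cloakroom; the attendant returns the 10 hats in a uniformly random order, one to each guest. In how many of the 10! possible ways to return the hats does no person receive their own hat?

By inclusion-exclusion, !10 = Σ (-1)^k · 10!/k! for k=0..10
= 10! - 10!/1! + 10!/2! - 10!/3! + 10!/4! - 10!/5! + 10!/6! - 10!/7! + 10!/8! - 10!/9! + 10!/10!
= 3628800 - 3628800 + 1814400 - 604800 + 151200 - 30240 + 5040 - 720 + 90 - 10 + 1
= 1334961

1334961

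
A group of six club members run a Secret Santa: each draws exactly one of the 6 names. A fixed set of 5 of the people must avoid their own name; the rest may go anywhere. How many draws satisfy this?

309

Inclusion-exclusion on the 5 forbidden self-matches:
Σ_{j=0}^{5} (-1)^j C(5,j)(6-j)!
= C(5,0)·6! - C(5,1)·5! + C(5,2)·4! - C(5,3)·3! + C(5,4)·2! - C(5,5)·1!
= 720 - 600 + 240 - 60 + 10 - 1
= 309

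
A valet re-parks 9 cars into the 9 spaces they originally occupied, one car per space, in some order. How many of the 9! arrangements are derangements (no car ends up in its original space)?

The subfactorial !9 = [9!/e] (nearest integer).
9! = 362880, and 362880/e ≈ 133496.09, so !9 = 133496.

133496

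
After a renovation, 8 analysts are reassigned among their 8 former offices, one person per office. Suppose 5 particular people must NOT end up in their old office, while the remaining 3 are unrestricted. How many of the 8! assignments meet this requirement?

Let A_j be the event that the j-th constrained one is fixed. By inclusion-exclusion over the 5 events:
Σ_{j=0}^{5} (-1)^j C(5,j)(8-j)!
= C(5,0)·8! - C(5,1)·7! + C(5,2)·6! - C(5,3)·5! + C(5,4)·4! - C(5,5)·3!
= 40320 - 25200 + 7200 - 1200 + 120 - 6
= 21234

21234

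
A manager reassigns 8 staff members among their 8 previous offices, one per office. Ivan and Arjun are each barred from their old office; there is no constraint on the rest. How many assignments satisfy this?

Let A_j be the event that the j-th constrained one is fixed. By inclusion-exclusion over the 2 events:
Σ_{j=0}^{2} (-1)^j C(2,j)(8-j)!
= C(2,0)·8! - C(2,1)·7! + C(2,2)·6!
= 40320 - 10080 + 720
= 30960

30960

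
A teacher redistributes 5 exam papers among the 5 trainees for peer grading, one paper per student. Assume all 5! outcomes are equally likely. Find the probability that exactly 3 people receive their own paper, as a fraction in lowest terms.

1/12

Favorable outcomes: C(5,3)·!2 = 10·1 = 10.
Total outcomes: 5! = 120.
Probability = 10/120 = 1/12.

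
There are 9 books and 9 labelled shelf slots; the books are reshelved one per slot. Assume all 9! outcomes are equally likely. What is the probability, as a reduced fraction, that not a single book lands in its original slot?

Favorable outcomes: !9 = 133496.
Total outcomes: 9! = 362880.
Probability = 133496/362880 = 16687/45360.

16687/45360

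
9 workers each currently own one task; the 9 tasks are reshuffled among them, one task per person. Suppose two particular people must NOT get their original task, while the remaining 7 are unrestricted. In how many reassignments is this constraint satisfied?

Let A_j be the event that the j-th constrained one is fixed. By inclusion-exclusion over the 2 events:
Σ_{j=0}^{2} (-1)^j C(2,j)(9-j)!
= C(2,0)·9! - C(2,1)·8! + C(2,2)·7!
= 362880 - 80640 + 5040
= 287280

287280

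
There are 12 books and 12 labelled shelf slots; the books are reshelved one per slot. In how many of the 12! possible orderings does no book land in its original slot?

176214841

By inclusion-exclusion, !12 = Σ (-1)^k · 12!/k! for k=0..12
= 12! - 12!/1! + 12!/2! - 12!/3! + 12!/4! - 12!/5! + 12!/6! - 12!/7! + 12!/8! - 12!/9! + 12!/10! - 12!/11! + 12!/12!
= 479001600 - 479001600 + 239500800 - 79833600 + 19958400 - 3991680 + 665280 - 95040 + 11880 - 1320 + 132 - 12 + 1
= 176214841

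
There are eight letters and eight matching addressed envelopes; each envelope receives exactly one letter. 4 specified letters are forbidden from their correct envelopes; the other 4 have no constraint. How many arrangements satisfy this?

Inclusion-exclusion on the 4 forbidden self-matches:
Σ_{j=0}^{4} (-1)^j C(4,j)(8-j)!
= C(4,0)·8! - C(4,1)·7! + C(4,2)·6! - C(4,3)·5! + C(4,4)·4!
= 40320 - 20160 + 4320 - 480 + 24
= 24024

24024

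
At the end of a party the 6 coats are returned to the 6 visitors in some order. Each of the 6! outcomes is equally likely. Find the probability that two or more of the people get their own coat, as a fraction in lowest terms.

Favorable outcomes: Σ_{i≥2} C(6,i)·!(6-i) = 15·9 + 20·2 + 15·1 + 6·0 + 1·1 = 191.
Total outcomes: 6! = 720.
Probability = 191/720 = 191/720.

191/720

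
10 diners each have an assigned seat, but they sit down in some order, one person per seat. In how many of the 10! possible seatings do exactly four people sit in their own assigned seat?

55650

Choose which 4 of the 10 are fixed: C(10,4) = 210.
The other 6 form a derangement: !6 = 265.
Total: 210 × 265 = 55650.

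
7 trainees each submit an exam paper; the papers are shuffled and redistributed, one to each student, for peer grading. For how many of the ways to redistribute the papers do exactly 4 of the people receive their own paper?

Choose which 4 of the 7 are fixed: C(7,4) = 35.
The remaining 3 must be deranged: !3 = 2.
Total: 35 × 2 = 70.

70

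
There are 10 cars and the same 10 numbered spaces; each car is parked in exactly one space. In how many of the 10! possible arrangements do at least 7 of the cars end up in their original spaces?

# with exactly i fixed is C(10,i)·!(10-i); sum over i=7..10:
  i=7: C(10,7)·!3 = 120·2 = 240
  i=8: C(10,8)·!2 = 45·1 = 45
  i=9: C(10,9)·!1 = 10·0 = 0
  i=10: C(10,10)·!0 = 1·1 = 1
Total = 286.

286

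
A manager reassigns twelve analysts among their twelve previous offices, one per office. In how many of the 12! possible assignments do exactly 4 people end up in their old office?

Choose which 4 of the 12 are fixed: C(12,4) = 495.
The other 8 form a derangement: !8 = 14833.
Total: 495 × 14833 = 7342335.

7342335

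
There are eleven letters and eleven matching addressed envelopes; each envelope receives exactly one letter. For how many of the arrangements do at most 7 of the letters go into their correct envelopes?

# with exactly i fixed is C(11,i)·!(11-i); sum over i=0..7:
  i=0: C(11,0)·!11 = 1·14684570 = 14684570
  i=1: C(11,1)·!10 = 11·1334961 = 14684571
  i=2: C(11,2)·!9 = 55·133496 = 7342280
  i=3: C(11,3)·!8 = 165·14833 = 2447445
  i=4: C(11,4)·!7 = 330·1854 = 611820
  i=5: C(11,5)·!6 = 462·265 = 122430
  i=6: C(11,6)·!5 = 462·44 = 20328
  i=7: C(11,7)·!4 = 330·9 = 2970
Total = 39916414.

39916414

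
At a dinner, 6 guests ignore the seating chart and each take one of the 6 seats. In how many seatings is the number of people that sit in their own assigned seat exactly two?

135

Choose which 2 of the 6 are fixed: C(6,2) = 15.
The other 4 form a derangement: !4 = 9.
Total: 15 × 9 = 135.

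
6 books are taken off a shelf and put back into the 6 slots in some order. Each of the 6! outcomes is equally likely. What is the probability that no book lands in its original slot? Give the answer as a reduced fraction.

53/144

Favorable outcomes: !6 = 265.
Total outcomes: 6! = 720.
Probability = 265/720 = 53/144.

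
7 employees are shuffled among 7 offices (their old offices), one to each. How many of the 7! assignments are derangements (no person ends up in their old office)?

1854

Recurrence: !7 = 6·(!6 + !5).
!7 = 6·(265 + 44) = 6·309 = 1854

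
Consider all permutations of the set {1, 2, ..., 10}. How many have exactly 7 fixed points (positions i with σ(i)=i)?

240

Choose which 7 of the 10 are fixed: C(10,7) = 120.
The other 3 form a derangement: !3 = 2.
Total: 120 × 2 = 240.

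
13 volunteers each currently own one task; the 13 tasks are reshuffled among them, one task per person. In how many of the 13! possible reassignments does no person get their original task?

!13 = 13! · Σ_{k=0}^{13} (-1)^k/k!
= 13! - 13!/1! + 13!/2! - 13!/3! + 13!/4! - 13!/5! + 13!/6! - 13!/7! + 13!/8! - 13!/9! + 13!/10! - 13!/11! + 13!/12! - 13!/13!
= 6227020800 - 6227020800 + 3113510400 - 1037836800 + 259459200 - 51891840 + 8648640 - 1235520 + 154440 - 17160 + 1716 - 156 + 13 - 1
= 2290792932

2290792932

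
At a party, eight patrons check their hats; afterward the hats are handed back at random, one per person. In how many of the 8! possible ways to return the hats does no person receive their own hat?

Recurrence: !8 = 7·(!7 + !6).
!8 = 7·(1854 + 265) = 7·2119 = 14833

14833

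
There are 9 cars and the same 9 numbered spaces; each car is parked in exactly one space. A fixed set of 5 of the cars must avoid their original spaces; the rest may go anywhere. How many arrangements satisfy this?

Let A_j be the event that the j-th constrained one is fixed. By inclusion-exclusion over the 5 events:
Σ_{j=0}^{5} (-1)^j C(5,j)(9-j)!
= C(5,0)·9! - C(5,1)·8! + C(5,2)·7! - C(5,3)·6! + C(5,4)·5! - C(5,5)·4!
= 362880 - 201600 + 50400 - 7200 + 600 - 24
= 205056

205056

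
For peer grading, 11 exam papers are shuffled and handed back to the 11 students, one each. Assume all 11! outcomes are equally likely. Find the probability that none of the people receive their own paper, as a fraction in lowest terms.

1468457/3991680

Favorable outcomes: !11 = 14684570.
Total outcomes: 11! = 39916800.
Probability = 14684570/39916800 = 1468457/3991680.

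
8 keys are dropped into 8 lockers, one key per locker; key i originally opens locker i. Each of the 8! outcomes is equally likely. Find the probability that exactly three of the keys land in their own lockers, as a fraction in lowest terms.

Favorable outcomes: C(8,3)·!5 = 56·44 = 2464.
Total outcomes: 8! = 40320.
Probability = 2464/40320 = 11/180.

11/180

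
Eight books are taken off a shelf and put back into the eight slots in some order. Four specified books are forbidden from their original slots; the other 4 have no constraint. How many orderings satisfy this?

Let A_j be the event that the j-th constrained one is fixed. By inclusion-exclusion over the 4 events:
Σ_{j=0}^{4} (-1)^j C(4,j)(8-j)!
= C(4,0)·8! - C(4,1)·7! + C(4,2)·6! - C(4,3)·5! + C(4,4)·4!
= 40320 - 20160 + 4320 - 480 + 24
= 24024

24024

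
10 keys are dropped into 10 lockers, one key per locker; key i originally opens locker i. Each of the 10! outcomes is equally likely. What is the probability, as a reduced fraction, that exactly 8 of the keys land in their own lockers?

1/80640

Favorable outcomes: C(10,8)·!2 = 45·1 = 45.
Total outcomes: 10! = 3628800.
Probability = 45/3628800 = 1/80640.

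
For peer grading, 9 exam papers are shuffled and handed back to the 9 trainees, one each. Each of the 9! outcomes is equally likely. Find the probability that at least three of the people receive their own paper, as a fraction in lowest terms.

Favorable outcomes: Σ_{i≥3} C(9,i)·!(9-i) = 84·265 + 126·44 + 126·9 + 84·2 + 36·1 + 9·0 + 1·1 = 29143.
Total outcomes: 9! = 362880.
Probability = 29143/362880 = 29143/362880.

29143/362880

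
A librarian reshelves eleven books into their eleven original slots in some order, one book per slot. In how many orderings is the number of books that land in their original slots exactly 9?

55

Choose which 9 of the 11 are fixed: C(11,9) = 55.
The remaining 2 must be deranged: !2 = 1.
Total: 55 × 1 = 55.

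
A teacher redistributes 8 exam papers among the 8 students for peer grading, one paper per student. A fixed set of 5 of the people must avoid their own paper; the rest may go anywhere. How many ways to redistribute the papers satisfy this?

21234

Inclusion-exclusion on the 5 forbidden self-matches:
Σ_{j=0}^{5} (-1)^j C(5,j)(8-j)!
= C(5,0)·8! - C(5,1)·7! + C(5,2)·6! - C(5,3)·5! + C(5,4)·4! - C(5,5)·3!
= 40320 - 25200 + 7200 - 1200 + 120 - 6
= 21234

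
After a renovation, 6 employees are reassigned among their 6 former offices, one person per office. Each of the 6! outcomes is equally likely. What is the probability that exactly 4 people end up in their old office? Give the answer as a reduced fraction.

1/48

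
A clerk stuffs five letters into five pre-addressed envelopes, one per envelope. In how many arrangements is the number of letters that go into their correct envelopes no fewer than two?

# with exactly i fixed is C(5,i)·!(5-i); sum over i=2..5:
  i=2: C(5,2)·!3 = 10·2 = 20
  i=3: C(5,3)·!2 = 10·1 = 10
  i=4: C(5,4)·!1 = 5·0 = 0
  i=5: C(5,5)·!0 = 1·1 = 1
Total = 31.

31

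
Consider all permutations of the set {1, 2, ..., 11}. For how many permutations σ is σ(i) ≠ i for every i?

!11 = 11! · Σ_{k=0}^{11} (-1)^k/k!
= 11! - 11!/1! + 11!/2! - 11!/3! + 11!/4! - 11!/5! + 11!/6! - 11!/7! + 11!/8! - 11!/9! + 11!/10! - 11!/11!
= 39916800 - 39916800 + 19958400 - 6652800 + 1663200 - 332640 + 55440 - 7920 + 990 - 110 + 11 - 1
= 14684570

14684570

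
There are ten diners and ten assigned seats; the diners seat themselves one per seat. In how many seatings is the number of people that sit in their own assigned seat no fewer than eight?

46

# with exactly i fixed is C(10,i)·!(10-i); sum over i=8..10:
  i=8: C(10,8)·!2 = 45·1 = 45
  i=9: C(10,9)·!1 = 10·0 = 0
  i=10: C(10,10)·!0 = 1·1 = 1
Total = 46.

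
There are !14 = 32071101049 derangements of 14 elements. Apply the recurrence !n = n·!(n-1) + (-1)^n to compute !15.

481066515734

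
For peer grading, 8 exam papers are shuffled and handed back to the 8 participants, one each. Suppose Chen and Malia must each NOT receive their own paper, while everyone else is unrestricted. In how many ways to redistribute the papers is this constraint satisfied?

Inclusion-exclusion on the 2 forbidden self-matches:
Σ_{j=0}^{2} (-1)^j C(2,j)(8-j)!
= C(2,0)·8! - C(2,1)·7! + C(2,2)·6!
= 40320 - 10080 + 720
= 30960

30960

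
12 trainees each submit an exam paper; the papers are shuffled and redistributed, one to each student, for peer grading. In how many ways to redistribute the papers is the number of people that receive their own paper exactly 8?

Choose which 8 of the 12 are fixed: C(12,8) = 495.
The other 4 form a derangement: !4 = 9.
Total: 495 × 9 = 4455.

4455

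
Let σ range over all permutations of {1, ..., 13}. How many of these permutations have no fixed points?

2290792932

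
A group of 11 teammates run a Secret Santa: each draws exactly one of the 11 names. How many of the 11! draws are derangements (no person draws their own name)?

14684570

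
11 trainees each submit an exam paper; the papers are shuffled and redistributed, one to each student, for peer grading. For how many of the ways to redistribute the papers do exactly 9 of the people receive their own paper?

Choose which 9 of the 11 are fixed: C(11,9) = 55.
The remaining 2 must be deranged: !2 = 1.
Total: 55 × 1 = 55.

55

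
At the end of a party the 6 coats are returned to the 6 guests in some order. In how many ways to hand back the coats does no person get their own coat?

265

!6 is the nearest integer to 6!/e.
6! = 720, and 720/e ≈ 264.87, so !6 = 265.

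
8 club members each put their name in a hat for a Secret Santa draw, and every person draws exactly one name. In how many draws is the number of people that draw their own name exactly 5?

112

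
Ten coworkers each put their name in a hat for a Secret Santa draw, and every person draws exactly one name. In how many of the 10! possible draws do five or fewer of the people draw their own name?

Sum C(10,i)·!(10-i) for i = 0..5:
  i=0: C(10,0)·!10 = 1·1334961 = 1334961
  i=1: C(10,1)·!9 = 10·133496 = 1334960
  i=2: C(10,2)·!8 = 45·14833 = 667485
  i=3: C(10,3)·!7 = 120·1854 = 222480
  i=4: C(10,4)·!6 = 210·265 = 55650
  i=5: C(10,5)·!5 = 252·44 = 11088
Total = 3626624.

3626624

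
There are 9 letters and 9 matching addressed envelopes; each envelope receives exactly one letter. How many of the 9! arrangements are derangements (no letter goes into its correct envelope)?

The number of derangements of 9 is !9 = Σ_{k=0}^{9} (-1)^k·9!/k!
= 9! - 9!/1! + 9!/2! - 9!/3! + 9!/4! - 9!/5! + 9!/6! - 9!/7! + 9!/8! - 9!/9!
= 362880 - 362880 + 181440 - 60480 + 15120 - 3024 + 504 - 72 + 9 - 1
= 133496

133496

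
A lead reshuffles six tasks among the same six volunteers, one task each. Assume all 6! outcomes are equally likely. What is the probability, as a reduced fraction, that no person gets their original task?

53/144

Favorable outcomes: !6 = 265.
Total outcomes: 6! = 720.
Probability = 265/720 = 53/144.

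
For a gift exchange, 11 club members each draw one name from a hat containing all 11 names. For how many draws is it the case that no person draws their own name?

14684570

The subfactorial !11 = [11!/e] (nearest integer).
11! = 39916800, and 39916800/e ≈ 14684570.08, so !11 = 14684570.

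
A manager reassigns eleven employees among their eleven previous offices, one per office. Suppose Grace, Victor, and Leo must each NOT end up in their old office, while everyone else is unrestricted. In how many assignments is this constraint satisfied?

Let A_j be the event that the j-th constrained one is fixed. By inclusion-exclusion over the 3 events:
Σ_{j=0}^{3} (-1)^j C(3,j)(11-j)!
= C(3,0)·11! - C(3,1)·10! + C(3,2)·9! - C(3,3)·8!
= 39916800 - 10886400 + 1088640 - 40320
= 30078720

30078720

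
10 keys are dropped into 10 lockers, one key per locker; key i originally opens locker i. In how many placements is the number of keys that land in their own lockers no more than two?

3337406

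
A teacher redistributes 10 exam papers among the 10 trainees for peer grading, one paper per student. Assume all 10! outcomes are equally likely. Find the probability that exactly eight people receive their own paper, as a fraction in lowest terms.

1/80640

Favorable outcomes: C(10,8)·!2 = 45·1 = 45.
Total outcomes: 10! = 3628800.
Probability = 45/3628800 = 1/80640.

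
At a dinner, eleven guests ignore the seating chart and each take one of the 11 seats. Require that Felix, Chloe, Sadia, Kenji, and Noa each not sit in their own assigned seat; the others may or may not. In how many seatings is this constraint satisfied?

Let A_j be the event that the j-th constrained one is fixed. By inclusion-exclusion over the 5 events:
Σ_{j=0}^{5} (-1)^j C(5,j)(11-j)!
= C(5,0)·11! - C(5,1)·10! + C(5,2)·9! - C(5,3)·8! + C(5,4)·7! - C(5,5)·6!
= 39916800 - 18144000 + 3628800 - 403200 + 25200 - 720
= 25022880

25022880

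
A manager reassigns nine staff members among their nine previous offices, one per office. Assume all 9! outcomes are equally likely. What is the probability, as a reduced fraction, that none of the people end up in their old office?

16687/45360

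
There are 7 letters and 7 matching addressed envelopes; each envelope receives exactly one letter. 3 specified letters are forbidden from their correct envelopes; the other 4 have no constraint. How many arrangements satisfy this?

Inclusion-exclusion on the 3 forbidden self-matches:
Σ_{j=0}^{3} (-1)^j C(3,j)(7-j)!
= C(3,0)·7! - C(3,1)·6! + C(3,2)·5! - C(3,3)·4!
= 5040 - 2160 + 360 - 24
= 3216

3216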